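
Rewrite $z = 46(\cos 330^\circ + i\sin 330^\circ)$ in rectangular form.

a = r cos θ = 46 * sqrt(3)/2 = 23*sqrt(3)
b = r sin θ = 46 * -1/2 = -23
z = 23*sqrt(3) - 23i


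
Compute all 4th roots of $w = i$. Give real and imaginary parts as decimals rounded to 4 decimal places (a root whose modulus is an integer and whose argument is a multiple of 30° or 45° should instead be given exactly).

|w| = 1, arg(w) = 90°
Root modulus = 1^(1/4) = 1
Root arguments: θ_k = (90° + 360°k)/4 for k = 0, 1, ..., 3
Compute each root as (root modulus)(cos θ_k + i sin θ_k) using full-precision intermediates, then round to 4 decimal places.
Roots: 0.9239 + 0.3827i, -0.3827 + 0.9239i, -0.9239 - 0.3827i, 0.3827 - 0.9239i


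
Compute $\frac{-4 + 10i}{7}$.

Divisor is real, so divide each part by 7:
= -4/7 + (10/7)i


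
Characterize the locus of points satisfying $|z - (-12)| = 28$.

|z - z0| = r describes a circle centered at z0 with radius r
Here z0 = -12 and r = 28
Locus: Circle centered at (-12, 0) with radius 28


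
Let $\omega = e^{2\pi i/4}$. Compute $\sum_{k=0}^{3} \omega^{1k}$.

Let ζ = ω^1 = e^(2πi·1/4). Since 4 ∤ 1, ζ ≠ 1.
Sum = Σ_{k=0}^{3} ζ^k = (ζ^4 - 1)/(ζ - 1) = (ω^{1·4} - 1)/(ζ - 1) = (1 - 1)/(ζ - 1) = 0


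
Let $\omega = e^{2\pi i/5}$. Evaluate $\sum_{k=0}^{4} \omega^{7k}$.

Let ζ = ω^7 = e^(2πi·7/5). Since 5 ∤ 7, ζ ≠ 1.
Sum = Σ_{k=0}^{4} ζ^k = (ζ^5 - 1)/(ζ - 1) = (ω^{7·5} - 1)/(ζ - 1) = (1 - 1)/(ζ - 1) = 0


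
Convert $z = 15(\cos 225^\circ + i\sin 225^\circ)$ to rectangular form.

a = r cos θ = 15 * -sqrt(2)/2 = -15*sqrt(2)/2
b = r sin θ = 15 * -sqrt(2)/2 = -15*sqrt(2)/2
z = -15*sqrt(2)/2 - (15*sqrt(2)/2)i


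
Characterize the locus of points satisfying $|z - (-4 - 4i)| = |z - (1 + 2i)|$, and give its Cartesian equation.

|z - z1| = |z - z2| means z is equidistant from z1 and z2,
i.e. the perpendicular bisector of the segment from (-4, -4) to (1, 2) (midpoint (-3/2, -1)).
With z = x + yi, square both sides:
(x - (-4))^2 + (y - (-4))^2 = (x - 1)^2 + (y - 2)^2
The x^2 and y^2 terms cancel: 10x + 12y = 5 - 32 = -27
Simplify: 10x + 12y = -27
Locus: Perpendicular bisector of the segment from (-4, -4) to (1, 2): the line 10x + 12y = -27


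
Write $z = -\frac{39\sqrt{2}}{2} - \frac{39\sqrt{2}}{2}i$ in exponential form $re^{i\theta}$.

r = |z| = sqrt((-39*sqrt(2)/2)^2 + (-39*sqrt(2)/2)^2) = sqrt(1521/2 + 1521/2) = sqrt(1521) = 39
θ = arctan(b/a) = arctan(-27.5772/-27.5772) (quadrant-adjusted) = 225° = 5π/4
z = 39e^(i*5π/4)


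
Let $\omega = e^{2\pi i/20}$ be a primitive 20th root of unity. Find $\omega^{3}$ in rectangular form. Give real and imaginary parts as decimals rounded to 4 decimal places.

ω^3 = e^(2πi·3/20) = e^(i·3π/10)
= cos(3π/10) + i sin(3π/10)
= 0.5878 + 0.8090i


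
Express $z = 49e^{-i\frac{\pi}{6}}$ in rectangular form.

a = r cos θ = 49 * sqrt(3)/2 = 49*sqrt(3)/2
b = r sin θ = 49 * -1/2 = -49/2
z = 49*sqrt(3)/2 - (49/2)i


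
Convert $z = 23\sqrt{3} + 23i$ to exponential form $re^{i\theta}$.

r = |z| = sqrt((23*sqrt(3))^2 + (23)^2) = sqrt(1587 + 529) = sqrt(2116) = 46
θ = arctan(b/a) = arctan(23/39.8372) (quadrant-adjusted) = 30° = π/6
z = 46e^(i*π/6)


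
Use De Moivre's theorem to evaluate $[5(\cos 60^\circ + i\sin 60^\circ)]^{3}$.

By De Moivre: z^n = r^n(cos(nθ) + i sin(nθ))
= 5^3(cos(3*60°) + i sin(3*60°))
= 125(cos 180° + i sin 180°)
= -125


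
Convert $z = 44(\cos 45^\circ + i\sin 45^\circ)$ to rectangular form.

a = r cos θ = 44 * sqrt(2)/2 = 22*sqrt(2)
b = r sin θ = 44 * sqrt(2)/2 = 22*sqrt(2)
z = 22*sqrt(2) + 22*sqrt(2)i


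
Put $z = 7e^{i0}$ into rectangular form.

a = r cos θ = 7 * 1 = 7
b = r sin θ = 7 * 0 = 0
z = 7


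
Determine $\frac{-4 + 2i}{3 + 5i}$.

Multiply numerator and denominator by conjugate (3 - 5i):
= (-4 + 2i)(3 - 5i) / (3^2 + 5^2)
= (-2 + 26i) / 34
Divide through by 2: (-1 + 13i) / 17
= -1/17 + (13/17)i


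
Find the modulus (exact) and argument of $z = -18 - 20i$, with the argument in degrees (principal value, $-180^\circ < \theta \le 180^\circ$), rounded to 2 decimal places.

|z| = sqrt((-18)^2 + (-20)^2) = sqrt(724)
arg(z) = arctan(b/a) = arctan(-20/-18) (quadrant-adjusted) = -131.99°


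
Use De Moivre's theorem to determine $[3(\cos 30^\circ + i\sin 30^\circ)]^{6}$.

By De Moivre: z^n = r^n(cos(nθ) + i sin(nθ))
= 3^6(cos(6*30°) + i sin(6*30°))
= 729(cos 180° + i sin 180°)
= -729


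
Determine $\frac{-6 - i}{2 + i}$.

Multiply numerator and denominator by conjugate (2 - i):
= (-6 - i)(2 - i) / (2^2 + 1^2)
= (-13 + 4i) / 5
= -13/5 + (4/5)i


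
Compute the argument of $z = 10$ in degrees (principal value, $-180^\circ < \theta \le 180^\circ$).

b = 0 and a > 0, so z lies on the positive real axis: θ = 0°


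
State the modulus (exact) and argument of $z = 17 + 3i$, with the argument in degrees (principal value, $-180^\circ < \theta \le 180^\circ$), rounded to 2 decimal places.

|z| = sqrt(17^2 + 3^2) = sqrt(298)
arg(z) = arctan(b/a) = arctan(3/17) (quadrant-adjusted) = 10.01°


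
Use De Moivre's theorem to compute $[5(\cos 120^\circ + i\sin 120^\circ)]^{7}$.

By De Moivre: z^n = r^n(cos(nθ) + i sin(nθ))
= 5^7(cos(7*120°) + i sin(7*120°))
= 78125(cos 120° + i sin 120°)
= -78125/2 + (78125*sqrt(3)/2)i


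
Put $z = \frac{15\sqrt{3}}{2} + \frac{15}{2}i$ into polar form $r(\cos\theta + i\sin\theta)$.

r = |z| = sqrt(a^2 + b^2) = sqrt((15*sqrt(3)/2)^2 + (15/2)^2) = sqrt(675/4 + 225/4) = sqrt(225) = 15
θ = arctan(b/a) = arctan(7.5/12.9904) (quadrant-adjusted) = 30°
z = 15(cos 30° + i sin 30°)


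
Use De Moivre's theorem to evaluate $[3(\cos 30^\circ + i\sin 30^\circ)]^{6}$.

By De Moivre: z^n = r^n(cos(nθ) + i sin(nθ))
= 3^6(cos(6*30°) + i sin(6*30°))
= 729(cos 180° + i sin 180°)
= -729


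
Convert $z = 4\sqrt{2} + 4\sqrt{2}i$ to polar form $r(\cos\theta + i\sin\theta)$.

r = |z| = sqrt(a^2 + b^2) = sqrt((4*sqrt(2))^2 + (4*sqrt(2))^2) = sqrt(32 + 32) = sqrt(64) = 8
θ = arctan(b/a) = arctan(5.6569/5.6569) (quadrant-adjusted) = 45°
z = 8(cos 45° + i sin 45°)


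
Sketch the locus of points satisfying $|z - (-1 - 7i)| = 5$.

|z - z0| = r describes a circle centered at z0 with radius r
Here z0 = -1 - 7i and r = 5
Locus: Circle centered at (-1, -7) with radius 5


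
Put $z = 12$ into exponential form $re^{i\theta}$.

r = |z| = sqrt((12)^2 + (0)^2) = sqrt(144 + 0) = sqrt(144) = 12
b = 0 and a > 0, so z lies on the positive real axis: θ = 0
z = 12e^(i*0) = 12


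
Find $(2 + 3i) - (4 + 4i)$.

(2 - 4) + (3 - 4)i = -2 - i


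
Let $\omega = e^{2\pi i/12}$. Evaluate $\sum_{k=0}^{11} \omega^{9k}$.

Let ζ = ω^9 = e^(2πi·9/12). Since 12 ∤ 9, ζ ≠ 1.
Sum = Σ_{k=0}^{11} ζ^k = (ζ^12 - 1)/(ζ - 1) = (ω^{9·12} - 1)/(ζ - 1) = (1 - 1)/(ζ - 1) = 0


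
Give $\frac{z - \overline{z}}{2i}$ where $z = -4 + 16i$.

z - conjugate(z) = 2bi
(z - conjugate(z))/(2i) = 2bi/(2i) = b = 16


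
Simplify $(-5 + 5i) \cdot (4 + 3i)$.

(a1*a2 - b1*b2) + (a1*b2 + b1*a2)i
= (-20 - 15) + (-15 + 20)i
= -35 + 5i


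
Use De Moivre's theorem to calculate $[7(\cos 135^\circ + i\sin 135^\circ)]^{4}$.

By De Moivre: z^n = r^n(cos(nθ) + i sin(nθ))
= 7^4(cos(4*135°) + i sin(4*135°))
= 2401(cos 180° + i sin 180°)
= -2401


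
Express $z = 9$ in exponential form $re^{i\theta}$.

r = |z| = sqrt((9)^2 + (0)^2) = sqrt(81 + 0) = sqrt(81) = 9
b = 0 and a > 0, so z lies on the positive real axis: θ = 0
z = 9e^(i*0) = 9


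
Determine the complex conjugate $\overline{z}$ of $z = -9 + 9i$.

If z = a + bi, then conjugate(z) = a - bi
conjugate(-9 + 9i) = -9 - 9i


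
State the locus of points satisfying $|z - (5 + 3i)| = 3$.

|z - z0| = r describes a circle centered at z0 with radius r
Here z0 = 5 + 3i and r = 3
Locus: Circle centered at (5, 3) with radius 3


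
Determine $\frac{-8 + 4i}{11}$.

Divisor is real, so divide each part by 11:
= -8/11 + (4/11)i


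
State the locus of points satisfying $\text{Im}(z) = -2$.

Im(z) = y where z = x + yi; the equation y = -2 is satisfied by all points with that y-coordinate
Locus: Horizontal line y = -2


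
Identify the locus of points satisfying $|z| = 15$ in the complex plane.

|z| = 15 means sqrt(x^2 + y^2) = 15
This is a circle of radius 15 centered at the origin


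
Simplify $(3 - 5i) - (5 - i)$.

(3 - 5) + (-5 - (-1))i = -2 - 4i


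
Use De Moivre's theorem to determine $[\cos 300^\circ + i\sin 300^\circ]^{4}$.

By De Moivre: z^n = r^n(cos(nθ) + i sin(nθ))
= 1^4(cos(4*300°) + i sin(4*300°))
= 1(cos 120° + i sin 120°)
= -1/2 + (sqrt(3)/2)i


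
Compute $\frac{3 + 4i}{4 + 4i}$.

Multiply numerator and denominator by conjugate (4 - 4i):
= (3 + 4i)(4 - 4i) / (4^2 + 4^2)
= (28 + 4i) / 32
Divide through by 4: (7 + i) / 8
= 7/8 + (1/8)i


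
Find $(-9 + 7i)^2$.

(a + bi)^2 = a^2 - b^2 + 2abi
= (-9)^2 - 7^2 + 2*(-9)*7i
= 32 - 126i


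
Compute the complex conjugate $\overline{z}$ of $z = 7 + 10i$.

If z = a + bi, then conjugate(z) = a - bi
conjugate(7 + 10i) = 7 - 10i


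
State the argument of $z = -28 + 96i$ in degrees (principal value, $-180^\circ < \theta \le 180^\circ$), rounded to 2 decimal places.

θ = arctan(b/a) = arctan(96/-28) (quadrant-adjusted) = 106.26°


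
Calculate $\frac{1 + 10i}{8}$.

Divisor is real, so divide each part by 8:
= 1/8 + (5/4)i


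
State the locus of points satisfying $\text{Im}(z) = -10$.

Im(z) = y where z = x + yi; the equation y = -10 is satisfied by all points with that y-coordinate
Locus: Horizontal line y = -10


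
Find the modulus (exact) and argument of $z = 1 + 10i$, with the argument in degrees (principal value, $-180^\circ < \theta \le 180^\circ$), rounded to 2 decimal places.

|z| = sqrt(1^2 + 10^2) = sqrt(101)
arg(z) = arctan(b/a) = arctan(10/1) (quadrant-adjusted) = 84.29°


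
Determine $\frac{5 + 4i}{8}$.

Divisor is real, so divide each part by 8:
= 5/8 + (1/2)i


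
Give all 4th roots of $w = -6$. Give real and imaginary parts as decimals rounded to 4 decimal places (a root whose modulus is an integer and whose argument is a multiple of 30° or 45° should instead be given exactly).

|w| = 6, arg(w) = 180°
Root modulus = 6^(1/4) ≈ 1.565085
Root arguments: θ_k = (180° + 360°k)/4 for k = 0, 1, ..., 3
Compute each root as (root modulus)(cos θ_k + i sin θ_k) using full-precision intermediates, then round to 4 decimal places.
Roots: 1.1067 + 1.1067i, -1.1067 + 1.1067i, -1.1067 - 1.1067i, 1.1067 - 1.1067i


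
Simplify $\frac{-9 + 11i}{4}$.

Divisor is real, so divide each part by 4:
= -9/4 + (11/4)i


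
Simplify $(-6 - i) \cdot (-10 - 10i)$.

(a1*a2 - b1*b2) + (a1*b2 + b1*a2)i
= (60 - 10) + (60 + 10)i
= 50 + 70i


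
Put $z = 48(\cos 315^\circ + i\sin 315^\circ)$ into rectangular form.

a = r cos θ = 48 * sqrt(2)/2 = 24*sqrt(2)
b = r sin θ = 48 * -sqrt(2)/2 = -24*sqrt(2)
z = 24*sqrt(2) - 24*sqrt(2)i


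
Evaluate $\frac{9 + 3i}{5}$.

Divisor is real, so divide each part by 5:
= 9/5 + (3/5)i


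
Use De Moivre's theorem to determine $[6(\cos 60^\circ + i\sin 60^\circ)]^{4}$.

By De Moivre: z^n = r^n(cos(nθ) + i sin(nθ))
= 6^4(cos(4*60°) + i sin(4*60°))
= 1296(cos 240° + i sin 240°)
= -648 - 648*sqrt(3)i


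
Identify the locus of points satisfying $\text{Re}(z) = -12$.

Re(z) = x where z = x + yi; the equation x = -12 is satisfied by all points with that x-coordinate
Locus: Vertical line x = -12


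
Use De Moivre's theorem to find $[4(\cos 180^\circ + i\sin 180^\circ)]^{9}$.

By De Moivre: z^n = r^n(cos(nθ) + i sin(nθ))
= 4^9(cos(9*180°) + i sin(9*180°))
= 262144(cos 180° + i sin 180°)
= -262144


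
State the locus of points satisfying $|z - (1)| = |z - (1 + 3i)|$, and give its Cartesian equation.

|z - z1| = |z - z2| means z is equidistant from z1 and z2,
i.e. the perpendicular bisector of the segment from (1, 0) to (1, 3) (midpoint (1, 3/2)).
With z = x + yi, square both sides:
(x - 1)^2 + (y - 0)^2 = (x - 1)^2 + (y - 3)^2
The x^2 and y^2 terms cancel: 0x + 6y = 10 - 1 = 9
Simplify: y = 3/2
Locus: Perpendicular bisector of the segment from (1, 0) to (1, 3): the line y = 3/2


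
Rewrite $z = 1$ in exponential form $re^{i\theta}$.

r = |z| = sqrt((1)^2 + (0)^2) = sqrt(1 + 0) = sqrt(1) = 1
b = 0 and a > 0, so z lies on the positive real axis: θ = 0
z = 1e^(i*0) = 1


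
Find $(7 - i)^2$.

(a + bi)^2 = a^2 - b^2 + 2abi
= 7^2 - (-1)^2 + 2*7*(-1)i
= 48 - 14i


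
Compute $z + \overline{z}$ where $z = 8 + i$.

z + conjugate(z) = (a + bi) + (a - bi) = 2a
= 2 * 8 = 16


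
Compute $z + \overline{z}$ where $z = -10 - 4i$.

z + conjugate(z) = (a + bi) + (a - bi) = 2a
= 2 * (-10) = -20


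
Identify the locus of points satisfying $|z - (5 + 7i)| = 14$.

|z - z0| = r describes a circle centered at z0 with radius r
Here z0 = 5 + 7i and r = 14
Locus: Circle centered at (5, 7) with radius 14


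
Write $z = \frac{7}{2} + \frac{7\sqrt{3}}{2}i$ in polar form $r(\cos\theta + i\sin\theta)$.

r = |z| = sqrt(a^2 + b^2) = sqrt((7/2)^2 + (7*sqrt(3)/2)^2) = sqrt(49/4 + 147/4) = sqrt(49) = 7
θ = arctan(b/a) = arctan(6.0622/3.5) (quadrant-adjusted) = 60°
z = 7(cos 60° + i sin 60°)


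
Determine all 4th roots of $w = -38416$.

|w| = 38416, arg(w) = 180°
Root modulus = 38416^(1/4) = 14
Root arguments: θ_k = (180° + 360°k)/4 for k = 0, 1, ..., 3
Roots: 7*sqrt(2) + 7*sqrt(2)i, -7*sqrt(2) + 7*sqrt(2)i, -7*sqrt(2) - 7*sqrt(2)i, 7*sqrt(2) - 7*sqrt(2)i


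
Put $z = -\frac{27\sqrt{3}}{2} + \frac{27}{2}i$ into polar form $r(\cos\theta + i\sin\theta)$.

r = |z| = sqrt(a^2 + b^2) = sqrt((-27*sqrt(3)/2)^2 + (27/2)^2) = sqrt(2187/4 + 729/4) = sqrt(729) = 27
θ = arctan(b/a) = arctan(13.5/-23.3827) (quadrant-adjusted) = 150°
z = 27(cos 150° + i sin 150°)


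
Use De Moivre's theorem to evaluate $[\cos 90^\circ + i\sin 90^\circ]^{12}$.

By De Moivre: z^n = r^n(cos(nθ) + i sin(nθ))
= 1^12(cos(12*90°) + i sin(12*90°))
= 1(cos 0° + i sin 0°)
= 1


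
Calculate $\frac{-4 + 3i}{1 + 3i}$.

Multiply numerator and denominator by conjugate (1 - 3i):
= (-4 + 3i)(1 - 3i) / (1^2 + 3^2)
= (5 + 15i) / 10
Divide through by 5: (1 + 3i) / 2
= 1/2 + (3/2)i


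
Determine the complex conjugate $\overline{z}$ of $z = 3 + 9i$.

If z = a + bi, then conjugate(z) = a - bi
conjugate(3 + 9i) = 3 - 9i


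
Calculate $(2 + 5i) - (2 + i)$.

(2 - 2) + (5 - 1)i = 4i


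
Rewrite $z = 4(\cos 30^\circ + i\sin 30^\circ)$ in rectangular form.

a = r cos θ = 4 * sqrt(3)/2 = 2*sqrt(3)
b = r sin θ = 4 * 1/2 = 2
z = 2*sqrt(3) + 2i


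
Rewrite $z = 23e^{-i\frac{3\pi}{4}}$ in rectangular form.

a = r cos θ = 23 * -sqrt(2)/2 = -23*sqrt(2)/2
b = r sin θ = 23 * -sqrt(2)/2 = -23*sqrt(2)/2
z = -23*sqrt(2)/2 - (23*sqrt(2)/2)i


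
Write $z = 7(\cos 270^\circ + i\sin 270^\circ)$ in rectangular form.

a = r cos θ = 7 * 0 = 0
b = r sin θ = 7 * -1 = -7
z = -7i


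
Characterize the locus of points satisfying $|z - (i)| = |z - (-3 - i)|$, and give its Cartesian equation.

|z - z1| = |z - z2| means z is equidistant from z1 and z2,
i.e. the perpendicular bisector of the segment from (0, 1) to (-3, -1) (midpoint (-3/2, 0)).
With z = x + yi, square both sides:
(x - 0)^2 + (y - 1)^2 = (x - (-3))^2 + (y - (-1))^2
The x^2 and y^2 terms cancel: -6x + (-4)y = 10 - 1 = 9
Simplify: 6x + 4y = -9
Locus: Perpendicular bisector of the segment from (0, 1) to (-3, -1): the line 6x + 4y = -9


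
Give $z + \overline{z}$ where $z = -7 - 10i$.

z + conjugate(z) = (a + bi) + (a - bi) = 2a
= 2 * (-7) = -14


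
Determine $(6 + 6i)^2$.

(a + bi)^2 = a^2 - b^2 + 2abi
= 6^2 - 6^2 + 2*6*6i
= 72i


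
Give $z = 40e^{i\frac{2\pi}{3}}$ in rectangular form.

a = r cos θ = 40 * -1/2 = -20
b = r sin θ = 40 * sqrt(3)/2 = 20*sqrt(3)
z = -20 + 20*sqrt(3)i


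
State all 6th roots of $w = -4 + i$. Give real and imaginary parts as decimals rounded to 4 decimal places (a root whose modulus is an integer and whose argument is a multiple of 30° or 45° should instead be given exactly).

|w| = sqrt(17) ≈ 4.123106, arg(w) ≈ 165.963757°
Root modulus = sqrt(17)^(1/6) ≈ 1.266302
Root arguments: θ_k = (arg(w) + 360°k)/6 for k = 0, 1, ..., 5
Compute each root as (root modulus)(cos θ_k + i sin θ_k) using full-precision intermediates, then round to 4 decimal places.
Roots: 1.1216 + 0.5879i, 0.0517 + 1.2652i, -1.0699 + 0.6774i, -1.1216 - 0.5879i, -0.0517 - 1.2652i, 1.0699 - 0.6774i


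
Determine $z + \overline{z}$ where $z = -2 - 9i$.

z + conjugate(z) = (a + bi) + (a - bi) = 2a
= 2 * (-2) = -4


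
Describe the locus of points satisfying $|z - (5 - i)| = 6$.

|z - z0| = r describes a circle centered at z0 with radius r
Here z0 = 5 - i and r = 6
Locus: Circle centered at (5, -1) with radius 6


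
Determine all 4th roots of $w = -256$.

|w| = 256, arg(w) = 180°
Root modulus = 256^(1/4) = 4
Root arguments: θ_k = (180° + 360°k)/4 for k = 0, 1, ..., 3
Roots: 2*sqrt(2) + 2*sqrt(2)i, -2*sqrt(2) + 2*sqrt(2)i, -2*sqrt(2) - 2*sqrt(2)i, 2*sqrt(2) - 2*sqrt(2)i


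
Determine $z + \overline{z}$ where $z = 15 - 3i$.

z + conjugate(z) = (a + bi) + (a - bi) = 2a
= 2 * 15 = 30


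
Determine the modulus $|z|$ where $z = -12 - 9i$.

|z| = sqrt(a^2 + b^2) = sqrt((-12)^2 + (-9)^2) = sqrt(225) = 15


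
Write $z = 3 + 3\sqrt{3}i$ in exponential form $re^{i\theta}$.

r = |z| = sqrt((3)^2 + (3*sqrt(3))^2) = sqrt(9 + 27) = sqrt(36) = 6
θ = arctan(b/a) = arctan(5.1962/3) (quadrant-adjusted) = 60° = π/3
z = 6e^(i*π/3)


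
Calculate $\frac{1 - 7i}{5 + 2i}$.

Multiply numerator and denominator by conjugate (5 - 2i):
= (1 - 7i)(5 - 2i) / (5^2 + 2^2)
= (-9 - 37i) / 29
= -9/29 - (37/29)i


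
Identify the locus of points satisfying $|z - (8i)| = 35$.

|z - z0| = r describes a circle centered at z0 with radius r
Here z0 = 8i and r = 35
Locus: Circle centered at (0, 8) with radius 35


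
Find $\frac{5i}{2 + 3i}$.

Multiply numerator and denominator by conjugate (2 - 3i):
= (5i)(2 - 3i) / (2^2 + 3^2)
= (15 + 10i) / 13
= 15/13 + (10/13)i


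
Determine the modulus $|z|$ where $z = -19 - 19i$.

|z| = sqrt(a^2 + b^2) = sqrt((-19)^2 + (-19)^2) = sqrt(722) = sqrt(722)


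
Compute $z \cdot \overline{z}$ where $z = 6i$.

z * conjugate(z) = |z|^2 = a^2 + b^2
= 0^2 + 6^2 = 36


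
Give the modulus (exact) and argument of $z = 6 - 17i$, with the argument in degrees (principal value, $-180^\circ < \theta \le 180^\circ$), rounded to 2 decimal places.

|z| = sqrt(6^2 + (-17)^2) = sqrt(325)
arg(z) = arctan(b/a) = arctan(-17/6) (quadrant-adjusted) = -70.56°


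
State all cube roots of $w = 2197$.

|w| = 2197, arg(w) = 0°
Root modulus = 2197^(1/3) = 13
Root arguments: θ_k = (0° + 360°k)/3 for k = 0, 1, ..., 2
Roots: 13, -13/2 + (13*sqrt(3)/2)i, -13/2 - (13*sqrt(3)/2)i


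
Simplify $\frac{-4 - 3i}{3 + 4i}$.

Multiply numerator and denominator by conjugate (3 - 4i):
= (-4 - 3i)(3 - 4i) / (3^2 + 4^2)
= (-24 + 7i) / 25
= -24/25 + (7/25)i


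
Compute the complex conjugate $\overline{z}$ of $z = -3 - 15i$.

If z = a + bi, then conjugate(z) = a - bi
conjugate(-3 - 15i) = -3 + 15i


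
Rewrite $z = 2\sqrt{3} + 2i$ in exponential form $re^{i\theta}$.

r = |z| = sqrt((2*sqrt(3))^2 + (2)^2) = sqrt(12 + 4) = sqrt(16) = 4
θ = arctan(b/a) = arctan(2/3.4641) (quadrant-adjusted) = 30° = π/6
z = 4e^(i*π/6)


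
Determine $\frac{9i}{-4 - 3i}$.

Multiply numerator and denominator by conjugate (-4 + 3i):
= (9i)(-4 + 3i) / ((-4)^2 + (-3)^2)
= (-27 - 36i) / 25
= -27/25 - (36/25)i


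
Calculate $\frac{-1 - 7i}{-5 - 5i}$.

Multiply numerator and denominator by conjugate (-5 + 5i):
= (-1 - 7i)(-5 + 5i) / ((-5)^2 + (-5)^2)
= (40 + 30i) / 50
Divide through by 10: (4 + 3i) / 5
= 4/5 + (3/5)i


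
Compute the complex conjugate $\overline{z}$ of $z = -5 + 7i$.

If z = a + bi, then conjugate(z) = a - bi
conjugate(-5 + 7i) = -5 - 7i


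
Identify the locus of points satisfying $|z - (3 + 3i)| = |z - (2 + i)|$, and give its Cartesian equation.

|z - z1| = |z - z2| means z is equidistant from z1 and z2,
i.e. the perpendicular bisector of the segment from (3, 3) to (2, 1) (midpoint (5/2, 2)).
With z = x + yi, square both sides:
(x - 3)^2 + (y - 3)^2 = (x - 2)^2 + (y - 1)^2
The x^2 and y^2 terms cancel: -2x + (-4)y = 5 - 18 = -13
Simplify: 2x + 4y = 13
Locus: Perpendicular bisector of the segment from (3, 3) to (2, 1): the line 2x + 4y = 13


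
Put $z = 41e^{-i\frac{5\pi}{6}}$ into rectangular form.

a = r cos θ = 41 * -sqrt(3)/2 = -41*sqrt(3)/2
b = r sin θ = 41 * -1/2 = -41/2
z = -41*sqrt(3)/2 - (41/2)i


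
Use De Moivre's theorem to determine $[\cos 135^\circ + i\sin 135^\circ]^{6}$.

By De Moivre: z^n = r^n(cos(nθ) + i sin(nθ))
= 1^6(cos(6*135°) + i sin(6*135°))
= 1(cos 90° + i sin 90°)
= i


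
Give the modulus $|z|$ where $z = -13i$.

|z| = sqrt(a^2 + b^2) = sqrt(0^2 + (-13)^2) = sqrt(169) = 13


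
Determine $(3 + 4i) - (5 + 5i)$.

(3 - 5) + (4 - 5)i = -2 - i


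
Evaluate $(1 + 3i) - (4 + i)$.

(1 - 4) + (3 - 1)i = -3 + 2i


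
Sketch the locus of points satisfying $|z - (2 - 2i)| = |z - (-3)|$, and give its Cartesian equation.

|z - z1| = |z - z2| means z is equidistant from z1 and z2,
i.e. the perpendicular bisector of the segment from (2, -2) to (-3, 0) (midpoint (-1/2, -1)).
With z = x + yi, square both sides:
(x - 2)^2 + (y - (-2))^2 = (x - (-3))^2 + (y - 0)^2
The x^2 and y^2 terms cancel: -10x + 4y = 9 - 8 = 1
Simplify: 10x - 4y = -1
Locus: Perpendicular bisector of the segment from (2, -2) to (-3, 0): the line 10x - 4y = -1


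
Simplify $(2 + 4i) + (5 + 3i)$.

(2 + 5) + (4 + 3)i = 7 + 7i


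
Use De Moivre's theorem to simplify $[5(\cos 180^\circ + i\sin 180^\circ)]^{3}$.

By De Moivre: z^n = r^n(cos(nθ) + i sin(nθ))
= 5^3(cos(3*180°) + i sin(3*180°))
= 125(cos 180° + i sin 180°)
= -125


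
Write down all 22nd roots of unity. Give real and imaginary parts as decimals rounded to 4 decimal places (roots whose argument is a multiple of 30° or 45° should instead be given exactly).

ω_k = e^(2πik/22) = cos(2πk/22) + i sin(2πk/22) for k = 0, 1, ..., 21
Roots: 1, 0.9595 + 0.2817i, 0.8413 + 0.5406i, 0.6549 + 0.7557i, 0.4154 + 0.9096i, 0.1423 + 0.9898i, -0.1423 + 0.9898i, -0.4154 + 0.9096i, -0.6549 + 0.7557i, -0.8413 + 0.5406i, -0.9595 + 0.2817i, -1, -0.9595 - 0.2817i, -0.8413 - 0.5406i, -0.6549 - 0.7557i, -0.4154 - 0.9096i, -0.1423 - 0.9898i, 0.1423 - 0.9898i, 0.4154 - 0.9096i, 0.6549 - 0.7557i, 0.8413 - 0.5406i, 0.9595 - 0.2817i


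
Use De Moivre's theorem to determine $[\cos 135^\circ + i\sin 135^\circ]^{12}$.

By De Moivre: z^n = r^n(cos(nθ) + i sin(nθ))
= 1^12(cos(12*135°) + i sin(12*135°))
= 1(cos 180° + i sin 180°)
= -1


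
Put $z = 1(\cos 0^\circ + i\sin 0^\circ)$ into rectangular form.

a = r cos θ = 1 * 1 = 1
b = r sin θ = 1 * 0 = 0
z = 1


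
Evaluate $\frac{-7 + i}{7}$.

Divisor is real, so divide each part by 7:
= -1 + (1/7)i


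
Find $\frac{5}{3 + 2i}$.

Multiply numerator and denominator by conjugate (3 - 2i):
= (5)(3 - 2i) / (3^2 + 2^2)
= (15 - 10i) / 13
= 15/13 - (10/13)i


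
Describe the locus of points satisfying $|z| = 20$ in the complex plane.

|z| = 20 means sqrt(x^2 + y^2) = 20
This is a circle of radius 20 centered at the origin


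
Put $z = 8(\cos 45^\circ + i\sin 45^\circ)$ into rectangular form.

a = r cos θ = 8 * sqrt(2)/2 = 4*sqrt(2)
b = r sin θ = 8 * sqrt(2)/2 = 4*sqrt(2)
z = 4*sqrt(2) + 4*sqrt(2)i


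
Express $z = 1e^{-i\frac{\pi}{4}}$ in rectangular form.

a = r cos θ = 1 * sqrt(2)/2 = sqrt(2)/2
b = r sin θ = 1 * -sqrt(2)/2 = -sqrt(2)/2
z = sqrt(2)/2 - (sqrt(2)/2)i


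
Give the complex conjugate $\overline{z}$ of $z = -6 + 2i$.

If z = a + bi, then conjugate(z) = a - bi
conjugate(-6 + 2i) = -6 - 2i


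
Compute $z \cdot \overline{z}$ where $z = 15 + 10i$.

z * conjugate(z) = |z|^2 = a^2 + b^2
= 15^2 + 10^2 = 325


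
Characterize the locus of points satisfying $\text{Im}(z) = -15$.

Im(z) = y where z = x + yi; the equation y = -15 is satisfied by all points with that y-coordinate
Locus: Horizontal line y = -15


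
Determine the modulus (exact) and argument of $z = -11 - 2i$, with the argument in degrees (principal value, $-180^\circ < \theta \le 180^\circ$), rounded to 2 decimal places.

|z| = sqrt((-11)^2 + (-2)^2) = sqrt(125)
arg(z) = arctan(b/a) = arctan(-2/-11) (quadrant-adjusted) = -169.70°


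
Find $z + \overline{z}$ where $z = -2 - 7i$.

z + conjugate(z) = (a + bi) + (a - bi) = 2a
= 2 * (-2) = -4


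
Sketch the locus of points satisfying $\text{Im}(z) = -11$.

Im(z) = y where z = x + yi; the equation y = -11 is satisfied by all points with that y-coordinate
Locus: Horizontal line y = -11


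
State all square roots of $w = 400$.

|w| = 400, arg(w) = 0°
Root modulus = 400^(1/2) = 20
Root arguments: θ_k = (0° + 360°k)/2 for k = 0, 1, ..., 1
Roots: 20, -20


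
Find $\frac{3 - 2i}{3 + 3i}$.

Multiply numerator and denominator by conjugate (3 - 3i):
= (3 - 2i)(3 - 3i) / (3^2 + 3^2)
= (3 - 15i) / 18
Divide through by 3: (1 - 5i) / 6
= 1/6 - (5/6)i


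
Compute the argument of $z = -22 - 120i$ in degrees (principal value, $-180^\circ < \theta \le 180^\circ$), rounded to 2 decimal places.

θ = arctan(b/a) = arctan(-120/-22) (quadrant-adjusted) = -100.39°


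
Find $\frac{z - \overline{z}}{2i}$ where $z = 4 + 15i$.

z - conjugate(z) = 2bi
(z - conjugate(z))/(2i) = 2bi/(2i) = b = 15


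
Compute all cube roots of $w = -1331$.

|w| = 1331, arg(w) = 180°
Root modulus = 1331^(1/3) = 11
Root arguments: θ_k = (180° + 360°k)/3 for k = 0, 1, ..., 2
Roots: 11/2 + (11*sqrt(3)/2)i, -11, 11/2 - (11*sqrt(3)/2)i


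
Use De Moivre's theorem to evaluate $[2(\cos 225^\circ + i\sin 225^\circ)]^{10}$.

By De Moivre: z^n = r^n(cos(nθ) + i sin(nθ))
= 2^10(cos(10*225°) + i sin(10*225°))
= 1024(cos 90° + i sin 90°)
= 1024i


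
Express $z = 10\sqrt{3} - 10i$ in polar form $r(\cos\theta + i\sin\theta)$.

r = |z| = sqrt(a^2 + b^2) = sqrt((10*sqrt(3))^2 + (-10)^2) = sqrt(300 + 100) = sqrt(400) = 20
θ = arctan(b/a) = arctan(-10/17.3205) (quadrant-adjusted) = 330°
z = 20(cos 330° + i sin 330°)


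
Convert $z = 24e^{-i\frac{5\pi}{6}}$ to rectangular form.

a = r cos θ = 24 * -sqrt(3)/2 = -12*sqrt(3)
b = r sin θ = 24 * -1/2 = -12
z = -12*sqrt(3) - 12i


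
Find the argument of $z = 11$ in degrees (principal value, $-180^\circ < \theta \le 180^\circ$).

b = 0 and a > 0, so z lies on the positive real axis: θ = 0°


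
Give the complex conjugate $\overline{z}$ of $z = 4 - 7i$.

If z = a + bi, then conjugate(z) = a - bi
conjugate(4 - 7i) = 4 + 7i


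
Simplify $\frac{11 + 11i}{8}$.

Divisor is real, so divide each part by 8:
= 11/8 + (11/8)i


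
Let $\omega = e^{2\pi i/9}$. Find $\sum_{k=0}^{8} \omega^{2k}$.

Let ζ = ω^2 = e^(2πi·2/9). Since 9 ∤ 2, ζ ≠ 1.
Sum = Σ_{k=0}^{8} ζ^k = (ζ^9 - 1)/(ζ - 1) = (ω^{2·9} - 1)/(ζ - 1) = (1 - 1)/(ζ - 1) = 0


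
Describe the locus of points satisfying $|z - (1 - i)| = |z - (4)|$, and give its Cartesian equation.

|z - z1| = |z - z2| means z is equidistant from z1 and z2,
i.e. the perpendicular bisector of the segment from (1, -1) to (4, 0) (midpoint (5/2, -1/2)).
With z = x + yi, square both sides:
(x - 1)^2 + (y - (-1))^2 = (x - 4)^2 + (y - 0)^2
The x^2 and y^2 terms cancel: 6x + 2y = 16 - 2 = 14
Simplify: 3x + y = 7
Locus: Perpendicular bisector of the segment from (1, -1) to (4, 0): the line 3x + y = 7


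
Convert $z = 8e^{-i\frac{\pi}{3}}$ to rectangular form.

a = r cos θ = 8 * 1/2 = 4
b = r sin θ = 8 * -sqrt(3)/2 = -4*sqrt(3)
z = 4 - 4*sqrt(3)i


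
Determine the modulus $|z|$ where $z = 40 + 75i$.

|z| = sqrt(a^2 + b^2) = sqrt(40^2 + 75^2) = sqrt(7225) = 85


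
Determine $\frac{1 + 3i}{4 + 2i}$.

Multiply numerator and denominator by conjugate (4 - 2i):
= (1 + 3i)(4 - 2i) / (4^2 + 2^2)
= (10 + 10i) / 20
Divide through by 10: (1 + i) / 2
= 1/2 + (1/2)i


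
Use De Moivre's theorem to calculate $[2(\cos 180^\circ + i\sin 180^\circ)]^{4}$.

By De Moivre: z^n = r^n(cos(nθ) + i sin(nθ))
= 2^4(cos(4*180°) + i sin(4*180°))
= 16(cos 0° + i sin 0°)
= 16


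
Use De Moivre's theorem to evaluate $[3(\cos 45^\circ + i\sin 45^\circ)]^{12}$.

By De Moivre: z^n = r^n(cos(nθ) + i sin(nθ))
= 3^12(cos(12*45°) + i sin(12*45°))
= 531441(cos 180° + i sin 180°)
= -531441


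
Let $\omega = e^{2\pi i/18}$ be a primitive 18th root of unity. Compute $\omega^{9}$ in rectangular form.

ω^9 = e^(2πi·9/18) = e^(i·1π)
= cos(1π) + i sin(1π)
= -1


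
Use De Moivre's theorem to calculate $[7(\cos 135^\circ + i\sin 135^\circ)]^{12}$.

By De Moivre: z^n = r^n(cos(nθ) + i sin(nθ))
= 7^12(cos(12*135°) + i sin(12*135°))
= 13841287201(cos 180° + i sin 180°)
= -13841287201


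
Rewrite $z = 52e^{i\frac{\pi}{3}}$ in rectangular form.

a = r cos θ = 52 * 1/2 = 26
b = r sin θ = 52 * sqrt(3)/2 = 26*sqrt(3)
z = 26 + 26*sqrt(3)i


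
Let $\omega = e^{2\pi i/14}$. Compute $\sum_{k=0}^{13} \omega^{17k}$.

Let ζ = ω^17 = e^(2πi·17/14). Since 14 ∤ 17, ζ ≠ 1.
Sum = Σ_{k=0}^{13} ζ^k = (ζ^14 - 1)/(ζ - 1) = (ω^{17·14} - 1)/(ζ - 1) = (1 - 1)/(ζ - 1) = 0


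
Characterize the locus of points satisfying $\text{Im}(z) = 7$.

Im(z) = y where z = x + yi; the equation y = 7 is satisfied by all points with that y-coordinate
Locus: Horizontal line y = 7


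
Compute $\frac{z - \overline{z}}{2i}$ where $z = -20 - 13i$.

z - conjugate(z) = 2bi
(z - conjugate(z))/(2i) = 2bi/(2i) = b = -13


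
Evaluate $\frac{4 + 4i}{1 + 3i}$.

Multiply numerator and denominator by conjugate (1 - 3i):
= (4 + 4i)(1 - 3i) / (1^2 + 3^2)
= (16 - 8i) / 10
Divide through by 2: (8 - 4i) / 5
= 8/5 - (4/5)i


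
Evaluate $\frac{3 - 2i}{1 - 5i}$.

Multiply numerator and denominator by conjugate (1 + 5i):
= (3 - 2i)(1 + 5i) / (1^2 + (-5)^2)
= (13 + 13i) / 26
Divide through by 13: (1 + i) / 2
= 1/2 + (1/2)i


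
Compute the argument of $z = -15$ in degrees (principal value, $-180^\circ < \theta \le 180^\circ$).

b = 0 and a < 0, so z lies on the negative real axis: θ = 180°


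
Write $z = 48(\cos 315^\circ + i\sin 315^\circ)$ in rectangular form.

a = r cos θ = 48 * sqrt(2)/2 = 24*sqrt(2)
b = r sin θ = 48 * -sqrt(2)/2 = -24*sqrt(2)
z = 24*sqrt(2) - 24*sqrt(2)i


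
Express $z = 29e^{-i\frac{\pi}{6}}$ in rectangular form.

a = r cos θ = 29 * sqrt(3)/2 = 29*sqrt(3)/2
b = r sin θ = 29 * -1/2 = -29/2
z = 29*sqrt(3)/2 - (29/2)i


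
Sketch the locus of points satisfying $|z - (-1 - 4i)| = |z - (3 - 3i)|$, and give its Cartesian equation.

|z - z1| = |z - z2| means z is equidistant from z1 and z2,
i.e. the perpendicular bisector of the segment from (-1, -4) to (3, -3) (midpoint (1, -7/2)).
With z = x + yi, square both sides:
(x - (-1))^2 + (y - (-4))^2 = (x - 3)^2 + (y - (-3))^2
The x^2 and y^2 terms cancel: 8x + 2y = 18 - 17 = 1
Simplify: 8x + 2y = 1
Locus: Perpendicular bisector of the segment from (-1, -4) to (3, -3): the line 8x + 2y = 1


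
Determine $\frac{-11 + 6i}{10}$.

Divisor is real, so divide each part by 10:
= -11/10 + (3/5)i


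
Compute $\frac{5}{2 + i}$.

Multiply numerator and denominator by conjugate (2 - i):
= (5)(2 - i) / (2^2 + 1^2)
= (10 - 5i) / 5
= 2 - i


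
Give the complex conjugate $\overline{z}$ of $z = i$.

If z = a + bi, then conjugate(z) = a - bi
conjugate(i) = -i


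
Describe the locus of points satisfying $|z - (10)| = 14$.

|z - z0| = r describes a circle centered at z0 with radius r
Here z0 = 10 and r = 14
Locus: Circle centered at (10, 0) with radius 14


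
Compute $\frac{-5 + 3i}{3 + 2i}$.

Multiply numerator and denominator by conjugate (3 - 2i):
= (-5 + 3i)(3 - 2i) / (3^2 + 2^2)
= (-9 + 19i) / 13
= -9/13 + (19/13)i


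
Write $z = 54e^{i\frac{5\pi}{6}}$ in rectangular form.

a = r cos θ = 54 * -sqrt(3)/2 = -27*sqrt(3)
b = r sin θ = 54 * 1/2 = 27
z = -27*sqrt(3) + 27i


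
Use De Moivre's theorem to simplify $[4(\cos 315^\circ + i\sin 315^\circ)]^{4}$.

By De Moivre: z^n = r^n(cos(nθ) + i sin(nθ))
= 4^4(cos(4*315°) + i sin(4*315°))
= 256(cos 180° + i sin 180°)
= -256


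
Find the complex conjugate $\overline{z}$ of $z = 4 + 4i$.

If z = a + bi, then conjugate(z) = a - bi
conjugate(4 + 4i) = 4 - 4i


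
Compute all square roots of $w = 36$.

|w| = 36, arg(w) = 0°
Root modulus = 36^(1/2) = 6
Root arguments: θ_k = (0° + 360°k)/2 for k = 0, 1, ..., 1
Roots: 6, -6


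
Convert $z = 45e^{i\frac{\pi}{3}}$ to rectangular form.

a = r cos θ = 45 * 1/2 = 45/2
b = r sin θ = 45 * sqrt(3)/2 = 45*sqrt(3)/2
z = 45/2 + (45*sqrt(3)/2)i


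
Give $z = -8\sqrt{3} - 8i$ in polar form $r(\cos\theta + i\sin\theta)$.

r = |z| = sqrt(a^2 + b^2) = sqrt((-8*sqrt(3))^2 + (-8)^2) = sqrt(192 + 64) = sqrt(256) = 16
θ = arctan(b/a) = arctan(-8/-13.8564) (quadrant-adjusted) = 210°
z = 16(cos 210° + i sin 210°)


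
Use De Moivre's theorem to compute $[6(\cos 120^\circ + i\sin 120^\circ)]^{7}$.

By De Moivre: z^n = r^n(cos(nθ) + i sin(nθ))
= 6^7(cos(7*120°) + i sin(7*120°))
= 279936(cos 120° + i sin 120°)
= -139968 + 139968*sqrt(3)i


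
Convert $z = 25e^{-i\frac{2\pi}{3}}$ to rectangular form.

a = r cos θ = 25 * -1/2 = -25/2
b = r sin θ = 25 * -sqrt(3)/2 = -25*sqrt(3)/2
z = -25/2 - (25*sqrt(3)/2)i


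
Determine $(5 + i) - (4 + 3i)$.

(5 - 4) + (1 - 3)i = 1 - 2i


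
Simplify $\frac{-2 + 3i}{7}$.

Divisor is real, so divide each part by 7:
= -2/7 + (3/7)i


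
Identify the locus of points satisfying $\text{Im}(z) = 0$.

Im(z) = y where z = x + yi; the equation y = 0 is satisfied by all points with that y-coordinate
Locus: Horizontal line y = 0


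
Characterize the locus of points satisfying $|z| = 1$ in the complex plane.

|z| = 1 means sqrt(x^2 + y^2) = 1
This is a circle of radius 1 centered at the origin


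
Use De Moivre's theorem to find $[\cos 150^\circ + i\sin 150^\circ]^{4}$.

By De Moivre: z^n = r^n(cos(nθ) + i sin(nθ))
= 1^4(cos(4*150°) + i sin(4*150°))
= 1(cos 240° + i sin 240°)
= -1/2 - (sqrt(3)/2)i


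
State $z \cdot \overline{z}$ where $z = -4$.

z * conjugate(z) = |z|^2 = a^2 + b^2
= (-4)^2 + 0^2 = 16


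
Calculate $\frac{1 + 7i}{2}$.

Divisor is real, so divide each part by 2:
= 1/2 + (7/2)i


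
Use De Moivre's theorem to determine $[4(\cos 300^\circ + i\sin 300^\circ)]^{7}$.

By De Moivre: z^n = r^n(cos(nθ) + i sin(nθ))
= 4^7(cos(7*300°) + i sin(7*300°))
= 16384(cos 300° + i sin 300°)
= 8192 - 8192*sqrt(3)i


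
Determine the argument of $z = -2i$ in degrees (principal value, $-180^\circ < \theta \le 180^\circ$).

a = 0 and b < 0, so z lies on the negative imaginary axis: θ = -90°


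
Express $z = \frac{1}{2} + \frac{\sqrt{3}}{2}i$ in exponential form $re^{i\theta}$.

r = |z| = sqrt((1/2)^2 + (sqrt(3)/2)^2) = sqrt(1/4 + 3/4) = sqrt(1) = 1
θ = arctan(b/a) = arctan(0.866/0.5) (quadrant-adjusted) = 60° = π/3
z = 1e^(i*π/3)


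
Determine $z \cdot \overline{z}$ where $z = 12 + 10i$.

z * conjugate(z) = |z|^2 = a^2 + b^2
= 12^2 + 10^2 = 244


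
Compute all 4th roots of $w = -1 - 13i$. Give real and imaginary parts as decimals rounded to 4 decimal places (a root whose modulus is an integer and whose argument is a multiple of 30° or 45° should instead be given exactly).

|w| = sqrt(170) ≈ 13.038405, arg(w) ≈ 265.601295°
Root modulus = sqrt(170)^(1/4) ≈ 1.900230
Root arguments: θ_k = (arg(w) + 360°k)/4 for k = 0, 1, ..., 3
Compute each root as (root modulus)(cos θ_k + i sin θ_k) using full-precision intermediates, then round to 4 decimal places.
Roots: 0.7607 + 1.7413i, -1.7413 + 0.7607i, -0.7607 - 1.7413i, 1.7413 - 0.7607i


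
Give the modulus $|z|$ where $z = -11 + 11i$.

|z| = sqrt(a^2 + b^2) = sqrt((-11)^2 + 11^2) = sqrt(242) = sqrt(242)


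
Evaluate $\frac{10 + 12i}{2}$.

Divisor is real, so divide each part by 2:
= 5 + 6i


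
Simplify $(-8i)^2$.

(a + bi)^2 = a^2 - b^2 + 2abi
= 0^2 - (-8)^2 + 2*0*(-8)i
= -64


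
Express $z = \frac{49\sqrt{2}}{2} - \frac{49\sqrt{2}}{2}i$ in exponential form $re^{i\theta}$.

r = |z| = sqrt((49*sqrt(2)/2)^2 + (-49*sqrt(2)/2)^2) = sqrt(2401/2 + 2401/2) = sqrt(2401) = 49
θ = arctan(b/a) = arctan(-34.6482/34.6482) (quadrant-adjusted) = -45° = -π/4
z = 49e^(-i*π/4)


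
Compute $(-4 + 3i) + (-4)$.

(-4 + (-4)) + (3 + 0)i = -8 + 3i


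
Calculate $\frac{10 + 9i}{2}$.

Divisor is real, so divide each part by 2:
= 5 + (9/2)i


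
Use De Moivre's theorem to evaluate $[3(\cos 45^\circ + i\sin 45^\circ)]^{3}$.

By De Moivre: z^n = r^n(cos(nθ) + i sin(nθ))
= 3^3(cos(3*45°) + i sin(3*45°))
= 27(cos 135° + i sin 135°)
= -27*sqrt(2)/2 + (27*sqrt(2)/2)i


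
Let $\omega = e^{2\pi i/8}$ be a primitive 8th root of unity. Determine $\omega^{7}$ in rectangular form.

ω^7 = e^(2πi·7/8) = e^(i·7π/4)
= cos(7π/4) + i sin(7π/4)
= sqrt(2)/2 - (sqrt(2)/2)i


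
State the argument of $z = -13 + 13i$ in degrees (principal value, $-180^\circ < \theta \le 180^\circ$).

θ = arctan(b/a) = arctan(13/-13) (quadrant-adjusted) = 135°


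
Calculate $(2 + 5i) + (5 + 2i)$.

(2 + 5) + (5 + 2)i = 7 + 7i


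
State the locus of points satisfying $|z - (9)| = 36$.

|z - z0| = r describes a circle centered at z0 with radius r
Here z0 = 9 and r = 36
Locus: Circle centered at (9, 0) with radius 36


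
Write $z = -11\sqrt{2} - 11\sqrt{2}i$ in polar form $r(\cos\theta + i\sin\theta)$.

r = |z| = sqrt(a^2 + b^2) = sqrt((-11*sqrt(2))^2 + (-11*sqrt(2))^2) = sqrt(242 + 242) = sqrt(484) = 22
θ = arctan(b/a) = arctan(-15.5563/-15.5563) (quadrant-adjusted) = 225°
z = 22(cos 225° + i sin 225°)


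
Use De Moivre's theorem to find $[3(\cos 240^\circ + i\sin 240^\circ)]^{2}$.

By De Moivre: z^n = r^n(cos(nθ) + i sin(nθ))
= 3^2(cos(2*240°) + i sin(2*240°))
= 9(cos 120° + i sin 120°)
= -9/2 + (9*sqrt(3)/2)i


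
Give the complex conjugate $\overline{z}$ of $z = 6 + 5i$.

If z = a + bi, then conjugate(z) = a - bi
conjugate(6 + 5i) = 6 - 5i


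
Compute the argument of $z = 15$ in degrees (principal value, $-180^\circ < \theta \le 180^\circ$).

b = 0 and a > 0, so z lies on the positive real axis: θ = 0°


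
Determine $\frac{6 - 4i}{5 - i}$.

Multiply numerator and denominator by conjugate (5 + i):
= (6 - 4i)(5 + i) / (5^2 + (-1)^2)
= (34 - 14i) / 26
Divide through by 2: (17 - 7i) / 13
= 17/13 - (7/13)i


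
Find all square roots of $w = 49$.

|w| = 49, arg(w) = 0°
Root modulus = 49^(1/2) = 7
Root arguments: θ_k = (0° + 360°k)/2 for k = 0, 1, ..., 1
Roots: 7, -7


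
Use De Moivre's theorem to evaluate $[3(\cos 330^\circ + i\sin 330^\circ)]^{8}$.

By De Moivre: z^n = r^n(cos(nθ) + i sin(nθ))
= 3^8(cos(8*330°) + i sin(8*330°))
= 6561(cos 120° + i sin 120°)
= -6561/2 + (6561*sqrt(3)/2)i


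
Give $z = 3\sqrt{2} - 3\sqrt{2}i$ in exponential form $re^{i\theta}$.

r = |z| = sqrt((3*sqrt(2))^2 + (-3*sqrt(2))^2) = sqrt(18 + 18) = sqrt(36) = 6
θ = arctan(b/a) = arctan(-4.2426/4.2426) (quadrant-adjusted) = -45° = -π/4
z = 6e^(-i*π/4)


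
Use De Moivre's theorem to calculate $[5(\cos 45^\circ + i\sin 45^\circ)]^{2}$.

By De Moivre: z^n = r^n(cos(nθ) + i sin(nθ))
= 5^2(cos(2*45°) + i sin(2*45°))
= 25(cos 90° + i sin 90°)
= 25i
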